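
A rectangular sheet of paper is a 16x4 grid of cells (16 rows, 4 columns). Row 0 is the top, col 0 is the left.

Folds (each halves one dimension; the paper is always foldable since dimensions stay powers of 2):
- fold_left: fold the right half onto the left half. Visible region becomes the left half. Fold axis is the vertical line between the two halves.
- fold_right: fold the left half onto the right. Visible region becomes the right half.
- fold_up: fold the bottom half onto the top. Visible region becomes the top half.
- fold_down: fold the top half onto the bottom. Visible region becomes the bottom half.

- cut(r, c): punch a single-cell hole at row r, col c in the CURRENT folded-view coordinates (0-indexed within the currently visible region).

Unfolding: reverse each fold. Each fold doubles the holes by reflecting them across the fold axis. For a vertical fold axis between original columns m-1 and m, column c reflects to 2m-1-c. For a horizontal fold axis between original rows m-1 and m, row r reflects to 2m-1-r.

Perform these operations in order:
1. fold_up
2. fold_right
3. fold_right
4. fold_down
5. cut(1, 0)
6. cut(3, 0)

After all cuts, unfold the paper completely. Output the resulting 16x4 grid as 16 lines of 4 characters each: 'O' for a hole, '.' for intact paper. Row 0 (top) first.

Op 1 fold_up: fold axis h@8; visible region now rows[0,8) x cols[0,4) = 8x4
Op 2 fold_right: fold axis v@2; visible region now rows[0,8) x cols[2,4) = 8x2
Op 3 fold_right: fold axis v@3; visible region now rows[0,8) x cols[3,4) = 8x1
Op 4 fold_down: fold axis h@4; visible region now rows[4,8) x cols[3,4) = 4x1
Op 5 cut(1, 0): punch at orig (5,3); cuts so far [(5, 3)]; region rows[4,8) x cols[3,4) = 4x1
Op 6 cut(3, 0): punch at orig (7,3); cuts so far [(5, 3), (7, 3)]; region rows[4,8) x cols[3,4) = 4x1
Unfold 1 (reflect across h@4): 4 holes -> [(0, 3), (2, 3), (5, 3), (7, 3)]
Unfold 2 (reflect across v@3): 8 holes -> [(0, 2), (0, 3), (2, 2), (2, 3), (5, 2), (5, 3), (7, 2), (7, 3)]
Unfold 3 (reflect across v@2): 16 holes -> [(0, 0), (0, 1), (0, 2), (0, 3), (2, 0), (2, 1), (2, 2), (2, 3), (5, 0), (5, 1), (5, 2), (5, 3), (7, 0), (7, 1), (7, 2), (7, 3)]
Unfold 4 (reflect across h@8): 32 holes -> [(0, 0), (0, 1), (0, 2), (0, 3), (2, 0), (2, 1), (2, 2), (2, 3), (5, 0), (5, 1), (5, 2), (5, 3), (7, 0), (7, 1), (7, 2), (7, 3), (8, 0), (8, 1), (8, 2), (8, 3), (10, 0), (10, 1), (10, 2), (10, 3), (13, 0), (13, 1), (13, 2), (13, 3), (15, 0), (15, 1), (15, 2), (15, 3)]

Answer: OOOO
....
OOOO
....
....
OOOO
....
OOOO
OOOO
....
OOOO
....
....
OOOO
....
OOOO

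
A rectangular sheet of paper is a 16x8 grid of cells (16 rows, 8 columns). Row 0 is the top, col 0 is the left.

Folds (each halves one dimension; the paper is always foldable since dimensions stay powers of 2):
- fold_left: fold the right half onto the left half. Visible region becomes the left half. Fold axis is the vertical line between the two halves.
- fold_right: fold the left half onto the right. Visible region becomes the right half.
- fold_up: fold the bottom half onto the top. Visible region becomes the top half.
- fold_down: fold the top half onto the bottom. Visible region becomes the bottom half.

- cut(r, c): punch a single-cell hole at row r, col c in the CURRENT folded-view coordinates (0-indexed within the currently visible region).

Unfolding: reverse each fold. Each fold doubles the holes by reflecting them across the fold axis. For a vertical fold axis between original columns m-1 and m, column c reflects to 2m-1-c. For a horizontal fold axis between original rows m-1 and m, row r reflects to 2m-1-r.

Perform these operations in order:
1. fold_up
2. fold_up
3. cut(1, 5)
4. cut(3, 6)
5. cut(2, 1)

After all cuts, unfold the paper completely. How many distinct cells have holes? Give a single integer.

Op 1 fold_up: fold axis h@8; visible region now rows[0,8) x cols[0,8) = 8x8
Op 2 fold_up: fold axis h@4; visible region now rows[0,4) x cols[0,8) = 4x8
Op 3 cut(1, 5): punch at orig (1,5); cuts so far [(1, 5)]; region rows[0,4) x cols[0,8) = 4x8
Op 4 cut(3, 6): punch at orig (3,6); cuts so far [(1, 5), (3, 6)]; region rows[0,4) x cols[0,8) = 4x8
Op 5 cut(2, 1): punch at orig (2,1); cuts so far [(1, 5), (2, 1), (3, 6)]; region rows[0,4) x cols[0,8) = 4x8
Unfold 1 (reflect across h@4): 6 holes -> [(1, 5), (2, 1), (3, 6), (4, 6), (5, 1), (6, 5)]
Unfold 2 (reflect across h@8): 12 holes -> [(1, 5), (2, 1), (3, 6), (4, 6), (5, 1), (6, 5), (9, 5), (10, 1), (11, 6), (12, 6), (13, 1), (14, 5)]

Answer: 12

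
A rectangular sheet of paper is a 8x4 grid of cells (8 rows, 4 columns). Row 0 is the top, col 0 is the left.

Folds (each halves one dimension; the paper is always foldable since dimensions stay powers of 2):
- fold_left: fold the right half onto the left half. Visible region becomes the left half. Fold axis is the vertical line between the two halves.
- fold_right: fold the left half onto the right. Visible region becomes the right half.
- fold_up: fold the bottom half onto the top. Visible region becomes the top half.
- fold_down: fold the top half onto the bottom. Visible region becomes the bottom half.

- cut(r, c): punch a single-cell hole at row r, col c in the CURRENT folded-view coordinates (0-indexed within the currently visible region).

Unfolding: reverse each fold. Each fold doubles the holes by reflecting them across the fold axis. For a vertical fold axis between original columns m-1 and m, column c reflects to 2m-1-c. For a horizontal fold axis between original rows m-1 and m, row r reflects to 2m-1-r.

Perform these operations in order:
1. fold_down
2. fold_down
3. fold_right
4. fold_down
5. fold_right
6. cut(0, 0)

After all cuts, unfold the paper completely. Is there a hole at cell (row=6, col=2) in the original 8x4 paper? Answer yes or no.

Answer: yes

Derivation:
Op 1 fold_down: fold axis h@4; visible region now rows[4,8) x cols[0,4) = 4x4
Op 2 fold_down: fold axis h@6; visible region now rows[6,8) x cols[0,4) = 2x4
Op 3 fold_right: fold axis v@2; visible region now rows[6,8) x cols[2,4) = 2x2
Op 4 fold_down: fold axis h@7; visible region now rows[7,8) x cols[2,4) = 1x2
Op 5 fold_right: fold axis v@3; visible region now rows[7,8) x cols[3,4) = 1x1
Op 6 cut(0, 0): punch at orig (7,3); cuts so far [(7, 3)]; region rows[7,8) x cols[3,4) = 1x1
Unfold 1 (reflect across v@3): 2 holes -> [(7, 2), (7, 3)]
Unfold 2 (reflect across h@7): 4 holes -> [(6, 2), (6, 3), (7, 2), (7, 3)]
Unfold 3 (reflect across v@2): 8 holes -> [(6, 0), (6, 1), (6, 2), (6, 3), (7, 0), (7, 1), (7, 2), (7, 3)]
Unfold 4 (reflect across h@6): 16 holes -> [(4, 0), (4, 1), (4, 2), (4, 3), (5, 0), (5, 1), (5, 2), (5, 3), (6, 0), (6, 1), (6, 2), (6, 3), (7, 0), (7, 1), (7, 2), (7, 3)]
Unfold 5 (reflect across h@4): 32 holes -> [(0, 0), (0, 1), (0, 2), (0, 3), (1, 0), (1, 1), (1, 2), (1, 3), (2, 0), (2, 1), (2, 2), (2, 3), (3, 0), (3, 1), (3, 2), (3, 3), (4, 0), (4, 1), (4, 2), (4, 3), (5, 0), (5, 1), (5, 2), (5, 3), (6, 0), (6, 1), (6, 2), (6, 3), (7, 0), (7, 1), (7, 2), (7, 3)]
Holes: [(0, 0), (0, 1), (0, 2), (0, 3), (1, 0), (1, 1), (1, 2), (1, 3), (2, 0), (2, 1), (2, 2), (2, 3), (3, 0), (3, 1), (3, 2), (3, 3), (4, 0), (4, 1), (4, 2), (4, 3), (5, 0), (5, 1), (5, 2), (5, 3), (6, 0), (6, 1), (6, 2), (6, 3), (7, 0), (7, 1), (7, 2), (7, 3)]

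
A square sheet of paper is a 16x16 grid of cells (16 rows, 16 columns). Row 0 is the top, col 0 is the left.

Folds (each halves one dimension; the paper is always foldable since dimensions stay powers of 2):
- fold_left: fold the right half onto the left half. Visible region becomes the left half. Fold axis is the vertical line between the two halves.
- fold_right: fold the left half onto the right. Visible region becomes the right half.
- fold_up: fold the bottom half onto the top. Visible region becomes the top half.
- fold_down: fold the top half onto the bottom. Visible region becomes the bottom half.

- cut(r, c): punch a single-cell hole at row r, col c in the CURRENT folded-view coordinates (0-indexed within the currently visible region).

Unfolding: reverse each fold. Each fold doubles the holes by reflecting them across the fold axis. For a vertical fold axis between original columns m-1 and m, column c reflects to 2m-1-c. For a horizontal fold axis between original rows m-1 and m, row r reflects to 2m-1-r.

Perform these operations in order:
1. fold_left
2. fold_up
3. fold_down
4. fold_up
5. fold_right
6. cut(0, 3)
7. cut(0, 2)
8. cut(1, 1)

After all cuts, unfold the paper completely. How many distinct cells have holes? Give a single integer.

Op 1 fold_left: fold axis v@8; visible region now rows[0,16) x cols[0,8) = 16x8
Op 2 fold_up: fold axis h@8; visible region now rows[0,8) x cols[0,8) = 8x8
Op 3 fold_down: fold axis h@4; visible region now rows[4,8) x cols[0,8) = 4x8
Op 4 fold_up: fold axis h@6; visible region now rows[4,6) x cols[0,8) = 2x8
Op 5 fold_right: fold axis v@4; visible region now rows[4,6) x cols[4,8) = 2x4
Op 6 cut(0, 3): punch at orig (4,7); cuts so far [(4, 7)]; region rows[4,6) x cols[4,8) = 2x4
Op 7 cut(0, 2): punch at orig (4,6); cuts so far [(4, 6), (4, 7)]; region rows[4,6) x cols[4,8) = 2x4
Op 8 cut(1, 1): punch at orig (5,5); cuts so far [(4, 6), (4, 7), (5, 5)]; region rows[4,6) x cols[4,8) = 2x4
Unfold 1 (reflect across v@4): 6 holes -> [(4, 0), (4, 1), (4, 6), (4, 7), (5, 2), (5, 5)]
Unfold 2 (reflect across h@6): 12 holes -> [(4, 0), (4, 1), (4, 6), (4, 7), (5, 2), (5, 5), (6, 2), (6, 5), (7, 0), (7, 1), (7, 6), (7, 7)]
Unfold 3 (reflect across h@4): 24 holes -> [(0, 0), (0, 1), (0, 6), (0, 7), (1, 2), (1, 5), (2, 2), (2, 5), (3, 0), (3, 1), (3, 6), (3, 7), (4, 0), (4, 1), (4, 6), (4, 7), (5, 2), (5, 5), (6, 2), (6, 5), (7, 0), (7, 1), (7, 6), (7, 7)]
Unfold 4 (reflect across h@8): 48 holes -> [(0, 0), (0, 1), (0, 6), (0, 7), (1, 2), (1, 5), (2, 2), (2, 5), (3, 0), (3, 1), (3, 6), (3, 7), (4, 0), (4, 1), (4, 6), (4, 7), (5, 2), (5, 5), (6, 2), (6, 5), (7, 0), (7, 1), (7, 6), (7, 7), (8, 0), (8, 1), (8, 6), (8, 7), (9, 2), (9, 5), (10, 2), (10, 5), (11, 0), (11, 1), (11, 6), (11, 7), (12, 0), (12, 1), (12, 6), (12, 7), (13, 2), (13, 5), (14, 2), (14, 5), (15, 0), (15, 1), (15, 6), (15, 7)]
Unfold 5 (reflect across v@8): 96 holes -> [(0, 0), (0, 1), (0, 6), (0, 7), (0, 8), (0, 9), (0, 14), (0, 15), (1, 2), (1, 5), (1, 10), (1, 13), (2, 2), (2, 5), (2, 10), (2, 13), (3, 0), (3, 1), (3, 6), (3, 7), (3, 8), (3, 9), (3, 14), (3, 15), (4, 0), (4, 1), (4, 6), (4, 7), (4, 8), (4, 9), (4, 14), (4, 15), (5, 2), (5, 5), (5, 10), (5, 13), (6, 2), (6, 5), (6, 10), (6, 13), (7, 0), (7, 1), (7, 6), (7, 7), (7, 8), (7, 9), (7, 14), (7, 15), (8, 0), (8, 1), (8, 6), (8, 7), (8, 8), (8, 9), (8, 14), (8, 15), (9, 2), (9, 5), (9, 10), (9, 13), (10, 2), (10, 5), (10, 10), (10, 13), (11, 0), (11, 1), (11, 6), (11, 7), (11, 8), (11, 9), (11, 14), (11, 15), (12, 0), (12, 1), (12, 6), (12, 7), (12, 8), (12, 9), (12, 14), (12, 15), (13, 2), (13, 5), (13, 10), (13, 13), (14, 2), (14, 5), (14, 10), (14, 13), (15, 0), (15, 1), (15, 6), (15, 7), (15, 8), (15, 9), (15, 14), (15, 15)]

Answer: 96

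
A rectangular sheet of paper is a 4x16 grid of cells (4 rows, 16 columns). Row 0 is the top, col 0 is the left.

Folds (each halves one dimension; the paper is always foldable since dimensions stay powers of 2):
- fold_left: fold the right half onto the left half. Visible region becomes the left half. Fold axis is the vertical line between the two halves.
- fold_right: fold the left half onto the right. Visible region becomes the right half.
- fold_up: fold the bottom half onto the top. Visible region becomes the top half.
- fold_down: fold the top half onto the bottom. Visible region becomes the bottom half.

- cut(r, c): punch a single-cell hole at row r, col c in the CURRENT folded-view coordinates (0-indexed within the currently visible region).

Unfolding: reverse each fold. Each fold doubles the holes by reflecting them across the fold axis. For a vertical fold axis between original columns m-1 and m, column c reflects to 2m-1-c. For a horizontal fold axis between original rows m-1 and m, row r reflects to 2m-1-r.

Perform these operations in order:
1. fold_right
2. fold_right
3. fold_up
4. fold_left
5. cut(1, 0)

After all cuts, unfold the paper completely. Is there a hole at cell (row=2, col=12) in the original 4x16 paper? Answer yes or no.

Answer: yes

Derivation:
Op 1 fold_right: fold axis v@8; visible region now rows[0,4) x cols[8,16) = 4x8
Op 2 fold_right: fold axis v@12; visible region now rows[0,4) x cols[12,16) = 4x4
Op 3 fold_up: fold axis h@2; visible region now rows[0,2) x cols[12,16) = 2x4
Op 4 fold_left: fold axis v@14; visible region now rows[0,2) x cols[12,14) = 2x2
Op 5 cut(1, 0): punch at orig (1,12); cuts so far [(1, 12)]; region rows[0,2) x cols[12,14) = 2x2
Unfold 1 (reflect across v@14): 2 holes -> [(1, 12), (1, 15)]
Unfold 2 (reflect across h@2): 4 holes -> [(1, 12), (1, 15), (2, 12), (2, 15)]
Unfold 3 (reflect across v@12): 8 holes -> [(1, 8), (1, 11), (1, 12), (1, 15), (2, 8), (2, 11), (2, 12), (2, 15)]
Unfold 4 (reflect across v@8): 16 holes -> [(1, 0), (1, 3), (1, 4), (1, 7), (1, 8), (1, 11), (1, 12), (1, 15), (2, 0), (2, 3), (2, 4), (2, 7), (2, 8), (2, 11), (2, 12), (2, 15)]
Holes: [(1, 0), (1, 3), (1, 4), (1, 7), (1, 8), (1, 11), (1, 12), (1, 15), (2, 0), (2, 3), (2, 4), (2, 7), (2, 8), (2, 11), (2, 12), (2, 15)]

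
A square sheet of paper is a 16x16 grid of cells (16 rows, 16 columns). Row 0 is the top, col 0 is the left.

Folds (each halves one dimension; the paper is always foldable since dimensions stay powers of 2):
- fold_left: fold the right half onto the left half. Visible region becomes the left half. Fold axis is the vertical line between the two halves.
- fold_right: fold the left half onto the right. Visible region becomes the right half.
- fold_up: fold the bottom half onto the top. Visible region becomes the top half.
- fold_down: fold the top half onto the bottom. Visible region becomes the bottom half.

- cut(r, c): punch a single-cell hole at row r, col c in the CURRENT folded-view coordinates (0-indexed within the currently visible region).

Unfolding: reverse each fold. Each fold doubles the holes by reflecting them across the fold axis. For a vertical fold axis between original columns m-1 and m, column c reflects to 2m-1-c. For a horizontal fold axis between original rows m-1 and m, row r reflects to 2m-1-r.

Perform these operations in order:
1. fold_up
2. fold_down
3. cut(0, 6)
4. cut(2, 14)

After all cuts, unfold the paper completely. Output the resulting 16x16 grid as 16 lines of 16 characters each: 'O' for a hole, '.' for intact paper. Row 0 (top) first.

Op 1 fold_up: fold axis h@8; visible region now rows[0,8) x cols[0,16) = 8x16
Op 2 fold_down: fold axis h@4; visible region now rows[4,8) x cols[0,16) = 4x16
Op 3 cut(0, 6): punch at orig (4,6); cuts so far [(4, 6)]; region rows[4,8) x cols[0,16) = 4x16
Op 4 cut(2, 14): punch at orig (6,14); cuts so far [(4, 6), (6, 14)]; region rows[4,8) x cols[0,16) = 4x16
Unfold 1 (reflect across h@4): 4 holes -> [(1, 14), (3, 6), (4, 6), (6, 14)]
Unfold 2 (reflect across h@8): 8 holes -> [(1, 14), (3, 6), (4, 6), (6, 14), (9, 14), (11, 6), (12, 6), (14, 14)]

Answer: ................
..............O.
................
......O.........
......O.........
................
..............O.
................
................
..............O.
................
......O.........
......O.........
................
..............O.
................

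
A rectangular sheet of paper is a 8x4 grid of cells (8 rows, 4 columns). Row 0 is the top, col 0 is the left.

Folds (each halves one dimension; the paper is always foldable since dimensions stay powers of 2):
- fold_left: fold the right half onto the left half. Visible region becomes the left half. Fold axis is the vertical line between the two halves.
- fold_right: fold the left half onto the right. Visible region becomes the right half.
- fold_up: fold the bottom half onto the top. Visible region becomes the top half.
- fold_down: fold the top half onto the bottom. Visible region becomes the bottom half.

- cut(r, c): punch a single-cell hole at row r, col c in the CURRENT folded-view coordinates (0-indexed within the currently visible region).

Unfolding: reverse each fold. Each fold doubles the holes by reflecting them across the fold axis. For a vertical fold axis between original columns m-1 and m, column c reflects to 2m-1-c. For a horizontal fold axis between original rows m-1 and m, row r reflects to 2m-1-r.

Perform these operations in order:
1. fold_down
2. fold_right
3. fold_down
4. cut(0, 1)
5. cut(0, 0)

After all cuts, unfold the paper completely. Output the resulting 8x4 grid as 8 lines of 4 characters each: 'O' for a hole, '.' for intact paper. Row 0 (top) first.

Answer: ....
OOOO
OOOO
....
....
OOOO
OOOO
....

Derivation:
Op 1 fold_down: fold axis h@4; visible region now rows[4,8) x cols[0,4) = 4x4
Op 2 fold_right: fold axis v@2; visible region now rows[4,8) x cols[2,4) = 4x2
Op 3 fold_down: fold axis h@6; visible region now rows[6,8) x cols[2,4) = 2x2
Op 4 cut(0, 1): punch at orig (6,3); cuts so far [(6, 3)]; region rows[6,8) x cols[2,4) = 2x2
Op 5 cut(0, 0): punch at orig (6,2); cuts so far [(6, 2), (6, 3)]; region rows[6,8) x cols[2,4) = 2x2
Unfold 1 (reflect across h@6): 4 holes -> [(5, 2), (5, 3), (6, 2), (6, 3)]
Unfold 2 (reflect across v@2): 8 holes -> [(5, 0), (5, 1), (5, 2), (5, 3), (6, 0), (6, 1), (6, 2), (6, 3)]
Unfold 3 (reflect across h@4): 16 holes -> [(1, 0), (1, 1), (1, 2), (1, 3), (2, 0), (2, 1), (2, 2), (2, 3), (5, 0), (5, 1), (5, 2), (5, 3), (6, 0), (6, 1), (6, 2), (6, 3)]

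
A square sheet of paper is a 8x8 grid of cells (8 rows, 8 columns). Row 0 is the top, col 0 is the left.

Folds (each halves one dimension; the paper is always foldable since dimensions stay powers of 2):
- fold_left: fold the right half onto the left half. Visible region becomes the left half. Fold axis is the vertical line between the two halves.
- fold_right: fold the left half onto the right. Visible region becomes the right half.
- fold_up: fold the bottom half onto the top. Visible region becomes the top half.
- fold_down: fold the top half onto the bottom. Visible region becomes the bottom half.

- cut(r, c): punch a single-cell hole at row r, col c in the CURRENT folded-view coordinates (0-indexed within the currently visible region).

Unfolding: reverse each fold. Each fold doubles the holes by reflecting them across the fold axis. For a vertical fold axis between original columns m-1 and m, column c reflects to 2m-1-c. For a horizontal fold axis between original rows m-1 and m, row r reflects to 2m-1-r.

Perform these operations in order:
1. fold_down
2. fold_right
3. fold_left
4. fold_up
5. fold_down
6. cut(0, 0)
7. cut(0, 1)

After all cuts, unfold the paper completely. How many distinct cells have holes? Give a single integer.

Op 1 fold_down: fold axis h@4; visible region now rows[4,8) x cols[0,8) = 4x8
Op 2 fold_right: fold axis v@4; visible region now rows[4,8) x cols[4,8) = 4x4
Op 3 fold_left: fold axis v@6; visible region now rows[4,8) x cols[4,6) = 4x2
Op 4 fold_up: fold axis h@6; visible region now rows[4,6) x cols[4,6) = 2x2
Op 5 fold_down: fold axis h@5; visible region now rows[5,6) x cols[4,6) = 1x2
Op 6 cut(0, 0): punch at orig (5,4); cuts so far [(5, 4)]; region rows[5,6) x cols[4,6) = 1x2
Op 7 cut(0, 1): punch at orig (5,5); cuts so far [(5, 4), (5, 5)]; region rows[5,6) x cols[4,6) = 1x2
Unfold 1 (reflect across h@5): 4 holes -> [(4, 4), (4, 5), (5, 4), (5, 5)]
Unfold 2 (reflect across h@6): 8 holes -> [(4, 4), (4, 5), (5, 4), (5, 5), (6, 4), (6, 5), (7, 4), (7, 5)]
Unfold 3 (reflect across v@6): 16 holes -> [(4, 4), (4, 5), (4, 6), (4, 7), (5, 4), (5, 5), (5, 6), (5, 7), (6, 4), (6, 5), (6, 6), (6, 7), (7, 4), (7, 5), (7, 6), (7, 7)]
Unfold 4 (reflect across v@4): 32 holes -> [(4, 0), (4, 1), (4, 2), (4, 3), (4, 4), (4, 5), (4, 6), (4, 7), (5, 0), (5, 1), (5, 2), (5, 3), (5, 4), (5, 5), (5, 6), (5, 7), (6, 0), (6, 1), (6, 2), (6, 3), (6, 4), (6, 5), (6, 6), (6, 7), (7, 0), (7, 1), (7, 2), (7, 3), (7, 4), (7, 5), (7, 6), (7, 7)]
Unfold 5 (reflect across h@4): 64 holes -> [(0, 0), (0, 1), (0, 2), (0, 3), (0, 4), (0, 5), (0, 6), (0, 7), (1, 0), (1, 1), (1, 2), (1, 3), (1, 4), (1, 5), (1, 6), (1, 7), (2, 0), (2, 1), (2, 2), (2, 3), (2, 4), (2, 5), (2, 6), (2, 7), (3, 0), (3, 1), (3, 2), (3, 3), (3, 4), (3, 5), (3, 6), (3, 7), (4, 0), (4, 1), (4, 2), (4, 3), (4, 4), (4, 5), (4, 6), (4, 7), (5, 0), (5, 1), (5, 2), (5, 3), (5, 4), (5, 5), (5, 6), (5, 7), (6, 0), (6, 1), (6, 2), (6, 3), (6, 4), (6, 5), (6, 6), (6, 7), (7, 0), (7, 1), (7, 2), (7, 3), (7, 4), (7, 5), (7, 6), (7, 7)]

Answer: 64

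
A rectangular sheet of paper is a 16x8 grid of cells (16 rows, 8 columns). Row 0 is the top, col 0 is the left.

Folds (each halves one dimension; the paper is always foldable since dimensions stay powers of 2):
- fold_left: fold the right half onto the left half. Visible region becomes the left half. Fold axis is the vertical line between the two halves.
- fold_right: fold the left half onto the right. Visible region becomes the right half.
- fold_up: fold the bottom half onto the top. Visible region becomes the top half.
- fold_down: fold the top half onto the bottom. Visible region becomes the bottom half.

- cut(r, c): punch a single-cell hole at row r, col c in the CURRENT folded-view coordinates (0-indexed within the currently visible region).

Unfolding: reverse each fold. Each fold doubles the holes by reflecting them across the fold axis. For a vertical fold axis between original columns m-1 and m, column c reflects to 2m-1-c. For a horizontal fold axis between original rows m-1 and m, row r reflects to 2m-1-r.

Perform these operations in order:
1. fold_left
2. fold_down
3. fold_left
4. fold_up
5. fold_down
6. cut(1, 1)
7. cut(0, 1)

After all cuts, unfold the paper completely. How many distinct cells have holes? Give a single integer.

Answer: 64

Derivation:
Op 1 fold_left: fold axis v@4; visible region now rows[0,16) x cols[0,4) = 16x4
Op 2 fold_down: fold axis h@8; visible region now rows[8,16) x cols[0,4) = 8x4
Op 3 fold_left: fold axis v@2; visible region now rows[8,16) x cols[0,2) = 8x2
Op 4 fold_up: fold axis h@12; visible region now rows[8,12) x cols[0,2) = 4x2
Op 5 fold_down: fold axis h@10; visible region now rows[10,12) x cols[0,2) = 2x2
Op 6 cut(1, 1): punch at orig (11,1); cuts so far [(11, 1)]; region rows[10,12) x cols[0,2) = 2x2
Op 7 cut(0, 1): punch at orig (10,1); cuts so far [(10, 1), (11, 1)]; region rows[10,12) x cols[0,2) = 2x2
Unfold 1 (reflect across h@10): 4 holes -> [(8, 1), (9, 1), (10, 1), (11, 1)]
Unfold 2 (reflect across h@12): 8 holes -> [(8, 1), (9, 1), (10, 1), (11, 1), (12, 1), (13, 1), (14, 1), (15, 1)]
Unfold 3 (reflect across v@2): 16 holes -> [(8, 1), (8, 2), (9, 1), (9, 2), (10, 1), (10, 2), (11, 1), (11, 2), (12, 1), (12, 2), (13, 1), (13, 2), (14, 1), (14, 2), (15, 1), (15, 2)]
Unfold 4 (reflect across h@8): 32 holes -> [(0, 1), (0, 2), (1, 1), (1, 2), (2, 1), (2, 2), (3, 1), (3, 2), (4, 1), (4, 2), (5, 1), (5, 2), (6, 1), (6, 2), (7, 1), (7, 2), (8, 1), (8, 2), (9, 1), (9, 2), (10, 1), (10, 2), (11, 1), (11, 2), (12, 1), (12, 2), (13, 1), (13, 2), (14, 1), (14, 2), (15, 1), (15, 2)]
Unfold 5 (reflect across v@4): 64 holes -> [(0, 1), (0, 2), (0, 5), (0, 6), (1, 1), (1, 2), (1, 5), (1, 6), (2, 1), (2, 2), (2, 5), (2, 6), (3, 1), (3, 2), (3, 5), (3, 6), (4, 1), (4, 2), (4, 5), (4, 6), (5, 1), (5, 2), (5, 5), (5, 6), (6, 1), (6, 2), (6, 5), (6, 6), (7, 1), (7, 2), (7, 5), (7, 6), (8, 1), (8, 2), (8, 5), (8, 6), (9, 1), (9, 2), (9, 5), (9, 6), (10, 1), (10, 2), (10, 5), (10, 6), (11, 1), (11, 2), (11, 5), (11, 6), (12, 1), (12, 2), (12, 5), (12, 6), (13, 1), (13, 2), (13, 5), (13, 6), (14, 1), (14, 2), (14, 5), (14, 6), (15, 1), (15, 2), (15, 5), (15, 6)]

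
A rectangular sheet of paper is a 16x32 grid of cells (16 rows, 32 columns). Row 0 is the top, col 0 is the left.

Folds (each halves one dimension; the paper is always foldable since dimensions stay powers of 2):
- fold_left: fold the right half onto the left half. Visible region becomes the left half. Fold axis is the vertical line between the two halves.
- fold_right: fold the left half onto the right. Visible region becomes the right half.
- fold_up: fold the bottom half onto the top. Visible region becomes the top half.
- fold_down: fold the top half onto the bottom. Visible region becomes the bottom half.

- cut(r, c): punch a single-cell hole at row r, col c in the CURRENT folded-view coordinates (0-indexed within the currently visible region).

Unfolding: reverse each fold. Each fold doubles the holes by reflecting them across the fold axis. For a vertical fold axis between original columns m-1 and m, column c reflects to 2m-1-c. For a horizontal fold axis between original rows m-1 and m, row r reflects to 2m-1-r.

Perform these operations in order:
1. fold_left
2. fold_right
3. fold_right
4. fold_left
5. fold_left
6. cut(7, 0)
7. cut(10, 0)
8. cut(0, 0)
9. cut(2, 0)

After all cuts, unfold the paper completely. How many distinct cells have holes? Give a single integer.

Answer: 128

Derivation:
Op 1 fold_left: fold axis v@16; visible region now rows[0,16) x cols[0,16) = 16x16
Op 2 fold_right: fold axis v@8; visible region now rows[0,16) x cols[8,16) = 16x8
Op 3 fold_right: fold axis v@12; visible region now rows[0,16) x cols[12,16) = 16x4
Op 4 fold_left: fold axis v@14; visible region now rows[0,16) x cols[12,14) = 16x2
Op 5 fold_left: fold axis v@13; visible region now rows[0,16) x cols[12,13) = 16x1
Op 6 cut(7, 0): punch at orig (7,12); cuts so far [(7, 12)]; region rows[0,16) x cols[12,13) = 16x1
Op 7 cut(10, 0): punch at orig (10,12); cuts so far [(7, 12), (10, 12)]; region rows[0,16) x cols[12,13) = 16x1
Op 8 cut(0, 0): punch at orig (0,12); cuts so far [(0, 12), (7, 12), (10, 12)]; region rows[0,16) x cols[12,13) = 16x1
Op 9 cut(2, 0): punch at orig (2,12); cuts so far [(0, 12), (2, 12), (7, 12), (10, 12)]; region rows[0,16) x cols[12,13) = 16x1
Unfold 1 (reflect across v@13): 8 holes -> [(0, 12), (0, 13), (2, 12), (2, 13), (7, 12), (7, 13), (10, 12), (10, 13)]
Unfold 2 (reflect across v@14): 16 holes -> [(0, 12), (0, 13), (0, 14), (0, 15), (2, 12), (2, 13), (2, 14), (2, 15), (7, 12), (7, 13), (7, 14), (7, 15), (10, 12), (10, 13), (10, 14), (10, 15)]
Unfold 3 (reflect across v@12): 32 holes -> [(0, 8), (0, 9), (0, 10), (0, 11), (0, 12), (0, 13), (0, 14), (0, 15), (2, 8), (2, 9), (2, 10), (2, 11), (2, 12), (2, 13), (2, 14), (2, 15), (7, 8), (7, 9), (7, 10), (7, 11), (7, 12), (7, 13), (7, 14), (7, 15), (10, 8), (10, 9), (10, 10), (10, 11), (10, 12), (10, 13), (10, 14), (10, 15)]
Unfold 4 (reflect across v@8): 64 holes -> [(0, 0), (0, 1), (0, 2), (0, 3), (0, 4), (0, 5), (0, 6), (0, 7), (0, 8), (0, 9), (0, 10), (0, 11), (0, 12), (0, 13), (0, 14), (0, 15), (2, 0), (2, 1), (2, 2), (2, 3), (2, 4), (2, 5), (2, 6), (2, 7), (2, 8), (2, 9), (2, 10), (2, 11), (2, 12), (2, 13), (2, 14), (2, 15), (7, 0), (7, 1), (7, 2), (7, 3), (7, 4), (7, 5), (7, 6), (7, 7), (7, 8), (7, 9), (7, 10), (7, 11), (7, 12), (7, 13), (7, 14), (7, 15), (10, 0), (10, 1), (10, 2), (10, 3), (10, 4), (10, 5), (10, 6), (10, 7), (10, 8), (10, 9), (10, 10), (10, 11), (10, 12), (10, 13), (10, 14), (10, 15)]
Unfold 5 (reflect across v@16): 128 holes -> [(0, 0), (0, 1), (0, 2), (0, 3), (0, 4), (0, 5), (0, 6), (0, 7), (0, 8), (0, 9), (0, 10), (0, 11), (0, 12), (0, 13), (0, 14), (0, 15), (0, 16), (0, 17), (0, 18), (0, 19), (0, 20), (0, 21), (0, 22), (0, 23), (0, 24), (0, 25), (0, 26), (0, 27), (0, 28), (0, 29), (0, 30), (0, 31), (2, 0), (2, 1), (2, 2), (2, 3), (2, 4), (2, 5), (2, 6), (2, 7), (2, 8), (2, 9), (2, 10), (2, 11), (2, 12), (2, 13), (2, 14), (2, 15), (2, 16), (2, 17), (2, 18), (2, 19), (2, 20), (2, 21), (2, 22), (2, 23), (2, 24), (2, 25), (2, 26), (2, 27), (2, 28), (2, 29), (2, 30), (2, 31), (7, 0), (7, 1), (7, 2), (7, 3), (7, 4), (7, 5), (7, 6), (7, 7), (7, 8), (7, 9), (7, 10), (7, 11), (7, 12), (7, 13), (7, 14), (7, 15), (7, 16), (7, 17), (7, 18), (7, 19), (7, 20), (7, 21), (7, 22), (7, 23), (7, 24), (7, 25), (7, 26), (7, 27), (7, 28), (7, 29), (7, 30), (7, 31), (10, 0), (10, 1), (10, 2), (10, 3), (10, 4), (10, 5), (10, 6), (10, 7), (10, 8), (10, 9), (10, 10), (10, 11), (10, 12), (10, 13), (10, 14), (10, 15), (10, 16), (10, 17), (10, 18), (10, 19), (10, 20), (10, 21), (10, 22), (10, 23), (10, 24), (10, 25), (10, 26), (10, 27), (10, 28), (10, 29), (10, 30), (10, 31)]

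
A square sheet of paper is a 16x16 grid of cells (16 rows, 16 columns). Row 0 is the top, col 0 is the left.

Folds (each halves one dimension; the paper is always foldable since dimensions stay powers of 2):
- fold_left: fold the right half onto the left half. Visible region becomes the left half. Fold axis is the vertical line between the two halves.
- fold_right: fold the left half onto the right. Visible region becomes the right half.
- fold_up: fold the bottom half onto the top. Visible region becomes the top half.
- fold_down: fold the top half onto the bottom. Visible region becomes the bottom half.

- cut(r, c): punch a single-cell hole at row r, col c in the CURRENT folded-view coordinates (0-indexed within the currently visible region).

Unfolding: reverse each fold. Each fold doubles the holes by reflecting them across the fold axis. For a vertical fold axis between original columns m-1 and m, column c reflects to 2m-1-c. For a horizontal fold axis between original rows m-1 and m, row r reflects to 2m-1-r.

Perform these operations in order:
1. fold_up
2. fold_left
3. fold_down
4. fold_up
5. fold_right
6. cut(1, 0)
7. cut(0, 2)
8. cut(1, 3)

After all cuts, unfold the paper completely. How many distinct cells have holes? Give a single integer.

Op 1 fold_up: fold axis h@8; visible region now rows[0,8) x cols[0,16) = 8x16
Op 2 fold_left: fold axis v@8; visible region now rows[0,8) x cols[0,8) = 8x8
Op 3 fold_down: fold axis h@4; visible region now rows[4,8) x cols[0,8) = 4x8
Op 4 fold_up: fold axis h@6; visible region now rows[4,6) x cols[0,8) = 2x8
Op 5 fold_right: fold axis v@4; visible region now rows[4,6) x cols[4,8) = 2x4
Op 6 cut(1, 0): punch at orig (5,4); cuts so far [(5, 4)]; region rows[4,6) x cols[4,8) = 2x4
Op 7 cut(0, 2): punch at orig (4,6); cuts so far [(4, 6), (5, 4)]; region rows[4,6) x cols[4,8) = 2x4
Op 8 cut(1, 3): punch at orig (5,7); cuts so far [(4, 6), (5, 4), (5, 7)]; region rows[4,6) x cols[4,8) = 2x4
Unfold 1 (reflect across v@4): 6 holes -> [(4, 1), (4, 6), (5, 0), (5, 3), (5, 4), (5, 7)]
Unfold 2 (reflect across h@6): 12 holes -> [(4, 1), (4, 6), (5, 0), (5, 3), (5, 4), (5, 7), (6, 0), (6, 3), (6, 4), (6, 7), (7, 1), (7, 6)]
Unfold 3 (reflect across h@4): 24 holes -> [(0, 1), (0, 6), (1, 0), (1, 3), (1, 4), (1, 7), (2, 0), (2, 3), (2, 4), (2, 7), (3, 1), (3, 6), (4, 1), (4, 6), (5, 0), (5, 3), (5, 4), (5, 7), (6, 0), (6, 3), (6, 4), (6, 7), (7, 1), (7, 6)]
Unfold 4 (reflect across v@8): 48 holes -> [(0, 1), (0, 6), (0, 9), (0, 14), (1, 0), (1, 3), (1, 4), (1, 7), (1, 8), (1, 11), (1, 12), (1, 15), (2, 0), (2, 3), (2, 4), (2, 7), (2, 8), (2, 11), (2, 12), (2, 15), (3, 1), (3, 6), (3, 9), (3, 14), (4, 1), (4, 6), (4, 9), (4, 14), (5, 0), (5, 3), (5, 4), (5, 7), (5, 8), (5, 11), (5, 12), (5, 15), (6, 0), (6, 3), (6, 4), (6, 7), (6, 8), (6, 11), (6, 12), (6, 15), (7, 1), (7, 6), (7, 9), (7, 14)]
Unfold 5 (reflect across h@8): 96 holes -> [(0, 1), (0, 6), (0, 9), (0, 14), (1, 0), (1, 3), (1, 4), (1, 7), (1, 8), (1, 11), (1, 12), (1, 15), (2, 0), (2, 3), (2, 4), (2, 7), (2, 8), (2, 11), (2, 12), (2, 15), (3, 1), (3, 6), (3, 9), (3, 14), (4, 1), (4, 6), (4, 9), (4, 14), (5, 0), (5, 3), (5, 4), (5, 7), (5, 8), (5, 11), (5, 12), (5, 15), (6, 0), (6, 3), (6, 4), (6, 7), (6, 8), (6, 11), (6, 12), (6, 15), (7, 1), (7, 6), (7, 9), (7, 14), (8, 1), (8, 6), (8, 9), (8, 14), (9, 0), (9, 3), (9, 4), (9, 7), (9, 8), (9, 11), (9, 12), (9, 15), (10, 0), (10, 3), (10, 4), (10, 7), (10, 8), (10, 11), (10, 12), (10, 15), (11, 1), (11, 6), (11, 9), (11, 14), (12, 1), (12, 6), (12, 9), (12, 14), (13, 0), (13, 3), (13, 4), (13, 7), (13, 8), (13, 11), (13, 12), (13, 15), (14, 0), (14, 3), (14, 4), (14, 7), (14, 8), (14, 11), (14, 12), (14, 15), (15, 1), (15, 6), (15, 9), (15, 14)]

Answer: 96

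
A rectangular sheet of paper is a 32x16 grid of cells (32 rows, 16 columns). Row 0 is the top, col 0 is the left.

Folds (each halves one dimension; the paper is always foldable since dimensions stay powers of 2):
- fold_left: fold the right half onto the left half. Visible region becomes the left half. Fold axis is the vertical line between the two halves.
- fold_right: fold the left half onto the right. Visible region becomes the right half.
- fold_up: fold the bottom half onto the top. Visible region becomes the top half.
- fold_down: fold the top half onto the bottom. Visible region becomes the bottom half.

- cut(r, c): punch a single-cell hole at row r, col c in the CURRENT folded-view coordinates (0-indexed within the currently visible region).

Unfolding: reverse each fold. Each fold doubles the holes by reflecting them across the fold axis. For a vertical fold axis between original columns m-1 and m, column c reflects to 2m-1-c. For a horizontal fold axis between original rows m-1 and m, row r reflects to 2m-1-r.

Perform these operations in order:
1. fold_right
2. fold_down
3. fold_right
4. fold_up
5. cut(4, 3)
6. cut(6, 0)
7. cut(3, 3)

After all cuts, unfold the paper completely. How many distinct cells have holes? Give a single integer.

Answer: 48

Derivation:
Op 1 fold_right: fold axis v@8; visible region now rows[0,32) x cols[8,16) = 32x8
Op 2 fold_down: fold axis h@16; visible region now rows[16,32) x cols[8,16) = 16x8
Op 3 fold_right: fold axis v@12; visible region now rows[16,32) x cols[12,16) = 16x4
Op 4 fold_up: fold axis h@24; visible region now rows[16,24) x cols[12,16) = 8x4
Op 5 cut(4, 3): punch at orig (20,15); cuts so far [(20, 15)]; region rows[16,24) x cols[12,16) = 8x4
Op 6 cut(6, 0): punch at orig (22,12); cuts so far [(20, 15), (22, 12)]; region rows[16,24) x cols[12,16) = 8x4
Op 7 cut(3, 3): punch at orig (19,15); cuts so far [(19, 15), (20, 15), (22, 12)]; region rows[16,24) x cols[12,16) = 8x4
Unfold 1 (reflect across h@24): 6 holes -> [(19, 15), (20, 15), (22, 12), (25, 12), (27, 15), (28, 15)]
Unfold 2 (reflect across v@12): 12 holes -> [(19, 8), (19, 15), (20, 8), (20, 15), (22, 11), (22, 12), (25, 11), (25, 12), (27, 8), (27, 15), (28, 8), (28, 15)]
Unfold 3 (reflect across h@16): 24 holes -> [(3, 8), (3, 15), (4, 8), (4, 15), (6, 11), (6, 12), (9, 11), (9, 12), (11, 8), (11, 15), (12, 8), (12, 15), (19, 8), (19, 15), (20, 8), (20, 15), (22, 11), (22, 12), (25, 11), (25, 12), (27, 8), (27, 15), (28, 8), (28, 15)]
Unfold 4 (reflect across v@8): 48 holes -> [(3, 0), (3, 7), (3, 8), (3, 15), (4, 0), (4, 7), (4, 8), (4, 15), (6, 3), (6, 4), (6, 11), (6, 12), (9, 3), (9, 4), (9, 11), (9, 12), (11, 0), (11, 7), (11, 8), (11, 15), (12, 0), (12, 7), (12, 8), (12, 15), (19, 0), (19, 7), (19, 8), (19, 15), (20, 0), (20, 7), (20, 8), (20, 15), (22, 3), (22, 4), (22, 11), (22, 12), (25, 3), (25, 4), (25, 11), (25, 12), (27, 0), (27, 7), (27, 8), (27, 15), (28, 0), (28, 7), (28, 8), (28, 15)]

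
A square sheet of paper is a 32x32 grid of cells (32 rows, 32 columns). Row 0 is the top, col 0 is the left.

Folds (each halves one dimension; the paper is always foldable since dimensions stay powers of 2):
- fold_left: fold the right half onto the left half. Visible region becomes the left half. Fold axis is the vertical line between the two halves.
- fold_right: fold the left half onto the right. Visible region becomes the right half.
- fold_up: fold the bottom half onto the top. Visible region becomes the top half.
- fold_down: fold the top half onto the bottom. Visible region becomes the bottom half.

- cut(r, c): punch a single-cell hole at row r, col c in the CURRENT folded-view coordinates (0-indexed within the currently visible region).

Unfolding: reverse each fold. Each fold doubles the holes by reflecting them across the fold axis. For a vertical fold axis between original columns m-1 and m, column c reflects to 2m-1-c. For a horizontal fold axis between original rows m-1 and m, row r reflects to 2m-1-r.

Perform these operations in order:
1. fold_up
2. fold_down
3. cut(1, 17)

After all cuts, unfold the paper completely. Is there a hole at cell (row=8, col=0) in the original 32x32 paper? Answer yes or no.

Answer: no

Derivation:
Op 1 fold_up: fold axis h@16; visible region now rows[0,16) x cols[0,32) = 16x32
Op 2 fold_down: fold axis h@8; visible region now rows[8,16) x cols[0,32) = 8x32
Op 3 cut(1, 17): punch at orig (9,17); cuts so far [(9, 17)]; region rows[8,16) x cols[0,32) = 8x32
Unfold 1 (reflect across h@8): 2 holes -> [(6, 17), (9, 17)]
Unfold 2 (reflect across h@16): 4 holes -> [(6, 17), (9, 17), (22, 17), (25, 17)]
Holes: [(6, 17), (9, 17), (22, 17), (25, 17)]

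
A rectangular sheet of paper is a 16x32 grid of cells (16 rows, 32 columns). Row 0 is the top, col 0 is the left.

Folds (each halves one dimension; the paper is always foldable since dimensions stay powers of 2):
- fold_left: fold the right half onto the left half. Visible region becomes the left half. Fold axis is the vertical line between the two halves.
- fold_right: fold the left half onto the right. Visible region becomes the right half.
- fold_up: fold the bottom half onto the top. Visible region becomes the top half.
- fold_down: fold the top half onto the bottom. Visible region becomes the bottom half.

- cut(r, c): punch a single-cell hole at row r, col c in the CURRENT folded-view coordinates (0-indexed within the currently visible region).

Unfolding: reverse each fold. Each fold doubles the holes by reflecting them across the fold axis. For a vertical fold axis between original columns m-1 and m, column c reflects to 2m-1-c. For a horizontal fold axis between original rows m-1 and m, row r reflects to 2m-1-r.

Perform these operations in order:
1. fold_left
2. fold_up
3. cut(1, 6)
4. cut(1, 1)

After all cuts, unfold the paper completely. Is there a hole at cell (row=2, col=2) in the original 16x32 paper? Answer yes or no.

Op 1 fold_left: fold axis v@16; visible region now rows[0,16) x cols[0,16) = 16x16
Op 2 fold_up: fold axis h@8; visible region now rows[0,8) x cols[0,16) = 8x16
Op 3 cut(1, 6): punch at orig (1,6); cuts so far [(1, 6)]; region rows[0,8) x cols[0,16) = 8x16
Op 4 cut(1, 1): punch at orig (1,1); cuts so far [(1, 1), (1, 6)]; region rows[0,8) x cols[0,16) = 8x16
Unfold 1 (reflect across h@8): 4 holes -> [(1, 1), (1, 6), (14, 1), (14, 6)]
Unfold 2 (reflect across v@16): 8 holes -> [(1, 1), (1, 6), (1, 25), (1, 30), (14, 1), (14, 6), (14, 25), (14, 30)]
Holes: [(1, 1), (1, 6), (1, 25), (1, 30), (14, 1), (14, 6), (14, 25), (14, 30)]

Answer: no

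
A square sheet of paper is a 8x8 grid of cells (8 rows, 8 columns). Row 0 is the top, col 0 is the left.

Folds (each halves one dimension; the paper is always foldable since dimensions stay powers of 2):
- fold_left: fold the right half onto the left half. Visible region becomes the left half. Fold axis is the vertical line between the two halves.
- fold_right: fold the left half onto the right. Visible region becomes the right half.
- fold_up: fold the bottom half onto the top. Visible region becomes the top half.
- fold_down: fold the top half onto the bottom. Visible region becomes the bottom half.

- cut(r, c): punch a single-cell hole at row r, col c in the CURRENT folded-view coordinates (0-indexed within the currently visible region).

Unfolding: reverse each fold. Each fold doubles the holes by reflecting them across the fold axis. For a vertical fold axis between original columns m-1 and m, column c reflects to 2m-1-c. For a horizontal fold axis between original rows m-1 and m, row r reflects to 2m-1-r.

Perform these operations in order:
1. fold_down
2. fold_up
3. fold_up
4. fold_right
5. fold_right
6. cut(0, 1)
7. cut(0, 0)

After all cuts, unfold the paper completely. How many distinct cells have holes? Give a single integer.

Answer: 64

Derivation:
Op 1 fold_down: fold axis h@4; visible region now rows[4,8) x cols[0,8) = 4x8
Op 2 fold_up: fold axis h@6; visible region now rows[4,6) x cols[0,8) = 2x8
Op 3 fold_up: fold axis h@5; visible region now rows[4,5) x cols[0,8) = 1x8
Op 4 fold_right: fold axis v@4; visible region now rows[4,5) x cols[4,8) = 1x4
Op 5 fold_right: fold axis v@6; visible region now rows[4,5) x cols[6,8) = 1x2
Op 6 cut(0, 1): punch at orig (4,7); cuts so far [(4, 7)]; region rows[4,5) x cols[6,8) = 1x2
Op 7 cut(0, 0): punch at orig (4,6); cuts so far [(4, 6), (4, 7)]; region rows[4,5) x cols[6,8) = 1x2
Unfold 1 (reflect across v@6): 4 holes -> [(4, 4), (4, 5), (4, 6), (4, 7)]
Unfold 2 (reflect across v@4): 8 holes -> [(4, 0), (4, 1), (4, 2), (4, 3), (4, 4), (4, 5), (4, 6), (4, 7)]
Unfold 3 (reflect across h@5): 16 holes -> [(4, 0), (4, 1), (4, 2), (4, 3), (4, 4), (4, 5), (4, 6), (4, 7), (5, 0), (5, 1), (5, 2), (5, 3), (5, 4), (5, 5), (5, 6), (5, 7)]
Unfold 4 (reflect across h@6): 32 holes -> [(4, 0), (4, 1), (4, 2), (4, 3), (4, 4), (4, 5), (4, 6), (4, 7), (5, 0), (5, 1), (5, 2), (5, 3), (5, 4), (5, 5), (5, 6), (5, 7), (6, 0), (6, 1), (6, 2), (6, 3), (6, 4), (6, 5), (6, 6), (6, 7), (7, 0), (7, 1), (7, 2), (7, 3), (7, 4), (7, 5), (7, 6), (7, 7)]
Unfold 5 (reflect across h@4): 64 holes -> [(0, 0), (0, 1), (0, 2), (0, 3), (0, 4), (0, 5), (0, 6), (0, 7), (1, 0), (1, 1), (1, 2), (1, 3), (1, 4), (1, 5), (1, 6), (1, 7), (2, 0), (2, 1), (2, 2), (2, 3), (2, 4), (2, 5), (2, 6), (2, 7), (3, 0), (3, 1), (3, 2), (3, 3), (3, 4), (3, 5), (3, 6), (3, 7), (4, 0), (4, 1), (4, 2), (4, 3), (4, 4), (4, 5), (4, 6), (4, 7), (5, 0), (5, 1), (5, 2), (5, 3), (5, 4), (5, 5), (5, 6), (5, 7), (6, 0), (6, 1), (6, 2), (6, 3), (6, 4), (6, 5), (6, 6), (6, 7), (7, 0), (7, 1), (7, 2), (7, 3), (7, 4), (7, 5), (7, 6), (7, 7)]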